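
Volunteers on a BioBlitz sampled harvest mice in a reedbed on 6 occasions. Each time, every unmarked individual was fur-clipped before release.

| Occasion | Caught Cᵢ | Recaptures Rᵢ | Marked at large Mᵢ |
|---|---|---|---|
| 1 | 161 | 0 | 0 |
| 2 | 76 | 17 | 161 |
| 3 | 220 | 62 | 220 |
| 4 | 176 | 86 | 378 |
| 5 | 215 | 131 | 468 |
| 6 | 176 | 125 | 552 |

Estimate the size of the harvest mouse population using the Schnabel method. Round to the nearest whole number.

N ≈ 772

Σ MᵢCᵢ = 0·161 + 161·76 + 220·220 + 378·176 + 468·215 + 552·176 = 0 + 12236 + 48400 + 66528 + 100620 + 97152 = 324936
Σ Rᵢ = 0 + 17 + 62 + 86 + 131 + 125 = 421
N̂ = 324936 / 421 ≈ 771.8 → 772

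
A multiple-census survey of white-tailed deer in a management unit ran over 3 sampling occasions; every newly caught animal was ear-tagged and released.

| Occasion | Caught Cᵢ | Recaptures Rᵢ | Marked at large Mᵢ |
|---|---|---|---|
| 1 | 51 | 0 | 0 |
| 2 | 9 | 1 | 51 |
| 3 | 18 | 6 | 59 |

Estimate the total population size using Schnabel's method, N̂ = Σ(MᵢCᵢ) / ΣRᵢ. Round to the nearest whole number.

N ≈ 217

Σ MᵢCᵢ = 0·51 + 51·9 + 59·18 = 0 + 459 + 1062 = 1521
Σ Rᵢ = 0 + 1 + 6 = 7
N̂ = 1521 / 7 ≈ 217.3 → 217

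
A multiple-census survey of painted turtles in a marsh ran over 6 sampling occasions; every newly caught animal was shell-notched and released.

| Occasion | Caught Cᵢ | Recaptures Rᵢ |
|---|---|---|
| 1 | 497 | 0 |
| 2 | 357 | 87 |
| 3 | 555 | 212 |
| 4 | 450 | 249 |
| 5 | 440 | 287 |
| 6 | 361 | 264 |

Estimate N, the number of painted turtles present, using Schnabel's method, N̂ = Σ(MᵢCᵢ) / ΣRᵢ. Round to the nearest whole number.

Marked at large before each occasion: Mᵢ = Σⱼ<ᵢ (Cⱼ − Rⱼ) → M1=0, M2=497, M3=767, M4=1110, M5=1311, M6=1464
Σ MᵢCᵢ = 0·497 + 497·357 + 767·555 + 1110·450 + 1311·440 + 1464·361 = 0 + 177429 + 425685 + 499500 + 576840 + 528504 = 2207958
Σ Rᵢ = 0 + 87 + 212 + 249 + 287 + 264 = 1099
N̂ = 2207958 / 1099 ≈ 2009.1 → 2009

N ≈ 2009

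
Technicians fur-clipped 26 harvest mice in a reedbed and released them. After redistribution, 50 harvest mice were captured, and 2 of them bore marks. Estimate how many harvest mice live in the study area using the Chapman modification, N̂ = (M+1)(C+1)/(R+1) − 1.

N = 458

N̂ = (26+1)(50+1)/(2+1) − 1 = 27·51/3 − 1
= 1377/3 − 1 = 459 − 1 = 458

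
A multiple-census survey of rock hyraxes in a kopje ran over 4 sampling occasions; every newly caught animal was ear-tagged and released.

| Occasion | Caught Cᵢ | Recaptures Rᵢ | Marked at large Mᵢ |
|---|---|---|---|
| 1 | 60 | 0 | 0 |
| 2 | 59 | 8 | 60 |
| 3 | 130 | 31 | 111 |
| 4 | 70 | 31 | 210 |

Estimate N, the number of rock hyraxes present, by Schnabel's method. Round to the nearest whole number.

Σ MᵢCᵢ = 0·60 + 60·59 + 111·130 + 210·70 = 0 + 3540 + 14430 + 14700 = 32670
Σ Rᵢ = 0 + 8 + 31 + 31 = 70
N̂ = 32670 / 70 ≈ 466.7 → 467

N ≈ 467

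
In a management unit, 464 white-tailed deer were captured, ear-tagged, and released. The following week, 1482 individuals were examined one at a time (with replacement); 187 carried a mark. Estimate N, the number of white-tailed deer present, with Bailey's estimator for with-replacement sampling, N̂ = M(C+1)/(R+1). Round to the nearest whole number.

N̂ = 464·(1482+1)/(187+1) = 464·1483/188 = 688112/188 ≈ 3660.2 → 3660

N ≈ 3660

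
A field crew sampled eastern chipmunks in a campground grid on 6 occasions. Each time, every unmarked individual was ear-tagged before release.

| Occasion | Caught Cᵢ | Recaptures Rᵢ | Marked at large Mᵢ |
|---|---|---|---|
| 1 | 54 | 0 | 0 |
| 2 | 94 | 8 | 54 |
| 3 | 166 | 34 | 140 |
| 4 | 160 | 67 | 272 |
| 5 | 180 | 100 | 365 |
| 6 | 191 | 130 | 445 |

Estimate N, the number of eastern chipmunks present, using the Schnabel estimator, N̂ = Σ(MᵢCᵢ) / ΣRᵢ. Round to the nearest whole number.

Σ MᵢCᵢ = 0·54 + 54·94 + 140·166 + 272·160 + 365·180 + 445·191 = 0 + 5076 + 23240 + 43520 + 65700 + 84995 = 222531
Σ Rᵢ = 0 + 8 + 34 + 67 + 100 + 130 = 339
N̂ = 222531 / 339 ≈ 656.4 → 656

N ≈ 656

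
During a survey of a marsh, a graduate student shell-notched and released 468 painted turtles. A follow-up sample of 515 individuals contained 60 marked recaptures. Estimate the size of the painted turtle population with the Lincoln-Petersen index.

N = (468 × 515) / 60 = 241020 / 60 = 4017

N = 4017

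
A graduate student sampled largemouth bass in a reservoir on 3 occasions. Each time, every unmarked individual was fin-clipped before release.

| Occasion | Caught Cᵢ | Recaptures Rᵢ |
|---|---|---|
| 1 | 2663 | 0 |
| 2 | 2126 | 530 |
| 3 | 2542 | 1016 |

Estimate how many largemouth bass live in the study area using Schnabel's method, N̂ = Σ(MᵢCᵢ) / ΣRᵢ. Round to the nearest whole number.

N ≈ 10,665

Marked at large before each occasion: Mᵢ = Σⱼ<ᵢ (Cⱼ − Rⱼ) → M1=0, M2=2663, M3=4259
Σ MᵢCᵢ = 0·2663 + 2663·2126 + 4259·2542 = 0 + 5661538 + 10826378 = 16487916
Σ Rᵢ = 0 + 530 + 1016 = 1546
N̂ = 16487916 / 1546 ≈ 10664.9 → 10665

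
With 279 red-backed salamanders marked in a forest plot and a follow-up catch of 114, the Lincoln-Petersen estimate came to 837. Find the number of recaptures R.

R = 38

From N = M·C/R: R = M·C / N = 279·114 / 837 = 31806 / 837 = 38.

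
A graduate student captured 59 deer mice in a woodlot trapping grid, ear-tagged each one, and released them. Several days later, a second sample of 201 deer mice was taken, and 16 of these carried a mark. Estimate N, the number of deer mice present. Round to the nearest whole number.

N ≈ 741

The marked fraction in the recapture sample should equal the marked fraction in the population: 16/201 = 59/N.
N = (59 × 201) / 16 = 11859 / 16 ≈ 741.2 → 741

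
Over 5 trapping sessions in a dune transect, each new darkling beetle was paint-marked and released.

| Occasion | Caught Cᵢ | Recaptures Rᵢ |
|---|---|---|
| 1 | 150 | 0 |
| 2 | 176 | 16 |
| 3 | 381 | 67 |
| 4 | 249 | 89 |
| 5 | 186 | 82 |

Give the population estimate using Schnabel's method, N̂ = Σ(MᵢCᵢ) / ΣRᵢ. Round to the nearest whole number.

N ≈ 1755

Marked at large before each occasion: Mᵢ = Σⱼ<ᵢ (Cⱼ − Rⱼ) → M1=0, M2=150, M3=310, M4=624, M5=784
Σ MᵢCᵢ = 0·150 + 150·176 + 310·381 + 624·249 + 784·186 = 0 + 26400 + 118110 + 155376 + 145824 = 445710
Σ Rᵢ = 0 + 16 + 67 + 89 + 82 = 254
N̂ = 445710 / 254 ≈ 1754.8 → 1755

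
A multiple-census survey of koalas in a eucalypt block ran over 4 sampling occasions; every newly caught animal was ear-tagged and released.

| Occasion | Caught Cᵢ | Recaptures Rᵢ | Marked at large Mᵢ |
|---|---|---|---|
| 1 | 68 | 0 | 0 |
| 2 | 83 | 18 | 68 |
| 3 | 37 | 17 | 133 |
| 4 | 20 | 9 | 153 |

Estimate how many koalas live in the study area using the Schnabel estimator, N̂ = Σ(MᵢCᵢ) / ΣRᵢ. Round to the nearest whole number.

Σ MᵢCᵢ = 0·68 + 68·83 + 133·37 + 153·20 = 0 + 5644 + 4921 + 3060 = 13625
Σ Rᵢ = 0 + 18 + 17 + 9 = 44
N̂ = 13625 / 44 ≈ 309.7 → 310

N ≈ 310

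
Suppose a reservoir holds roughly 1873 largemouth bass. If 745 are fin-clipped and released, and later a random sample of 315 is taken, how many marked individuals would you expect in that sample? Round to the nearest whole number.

expected recaptures ≈ 125

Expected recaptures E[R] = M·C / N.
E[R] = 745 × 315 / 1873 = 234675 / 1873 ≈ 125.3 → 125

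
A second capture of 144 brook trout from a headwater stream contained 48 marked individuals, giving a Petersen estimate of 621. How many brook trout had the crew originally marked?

From N = M·C/R: M = N·R / C = 621·48 / 144 = 29808 / 144 = 207.

M = 207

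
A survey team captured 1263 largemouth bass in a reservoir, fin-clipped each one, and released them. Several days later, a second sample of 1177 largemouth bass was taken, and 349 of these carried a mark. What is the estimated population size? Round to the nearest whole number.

N ≈ 4259

Lincoln-Petersen assumes M/N = R/C, so N = M·C / R.
N = (1263 × 1177) / 349 = 1486551 / 349 ≈ 4259.46 → 4259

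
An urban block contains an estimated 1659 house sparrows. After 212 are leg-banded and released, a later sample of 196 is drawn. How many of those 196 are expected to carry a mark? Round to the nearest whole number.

The marked fraction of the population is 212/1659, so in a sample of 196 expect C·(M/N) marked.
E[R] = 212 × 196 / 1659 = 41552 / 1659 ≈ 25.0 → 25

expected recaptures ≈ 25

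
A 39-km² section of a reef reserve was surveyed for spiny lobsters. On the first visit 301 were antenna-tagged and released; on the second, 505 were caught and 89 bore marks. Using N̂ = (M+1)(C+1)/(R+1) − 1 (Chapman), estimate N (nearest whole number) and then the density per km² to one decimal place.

density ≈ 43.5 spiny lobsters per km²

N̂ = 302·506/90 − 1 = 152812/90 − 1 ≈ 1696.9 → 1697
Density = N̂ / area = 1697 / 39 ≈ 43.51 → 43.5 per km²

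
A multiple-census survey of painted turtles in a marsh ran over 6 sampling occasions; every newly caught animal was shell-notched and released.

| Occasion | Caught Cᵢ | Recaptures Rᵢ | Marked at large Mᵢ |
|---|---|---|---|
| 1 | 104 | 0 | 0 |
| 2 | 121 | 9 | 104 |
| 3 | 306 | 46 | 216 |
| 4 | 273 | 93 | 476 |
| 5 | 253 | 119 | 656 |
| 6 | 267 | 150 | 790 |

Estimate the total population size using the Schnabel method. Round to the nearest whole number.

Σ MᵢCᵢ = 0·104 + 104·121 + 216·306 + 476·273 + 656·253 + 790·267 = 0 + 12584 + 66096 + 129948 + 165968 + 210930 = 585526
Σ Rᵢ = 0 + 9 + 46 + 93 + 119 + 150 = 417
N̂ = 585526 / 417 ≈ 1404.1 → 1404

N ≈ 1404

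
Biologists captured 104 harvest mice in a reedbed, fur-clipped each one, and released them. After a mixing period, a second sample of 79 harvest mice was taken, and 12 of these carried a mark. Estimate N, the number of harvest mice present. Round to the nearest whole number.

Lincoln-Petersen assumes M/N = R/C, so N = M·C / R.
N = (104 × 79) / 12 = 8216 / 12 ≈ 684.7 → 685

N ≈ 685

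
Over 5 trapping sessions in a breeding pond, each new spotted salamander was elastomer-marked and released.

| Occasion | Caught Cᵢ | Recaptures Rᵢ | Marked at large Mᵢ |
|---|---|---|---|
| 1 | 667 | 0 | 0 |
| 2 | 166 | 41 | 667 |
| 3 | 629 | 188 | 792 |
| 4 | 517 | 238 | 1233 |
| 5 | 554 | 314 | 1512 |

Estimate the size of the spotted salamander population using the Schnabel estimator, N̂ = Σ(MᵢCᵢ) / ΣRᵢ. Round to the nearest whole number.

Σ MᵢCᵢ = 0·667 + 667·166 + 792·629 + 1233·517 + 1512·554 = 0 + 110722 + 498168 + 637461 + 837648 = 2083999
Σ Rᵢ = 0 + 41 + 188 + 238 + 314 = 781
N̂ = 2083999 / 781 ≈ 2668.4 → 2668

N ≈ 2668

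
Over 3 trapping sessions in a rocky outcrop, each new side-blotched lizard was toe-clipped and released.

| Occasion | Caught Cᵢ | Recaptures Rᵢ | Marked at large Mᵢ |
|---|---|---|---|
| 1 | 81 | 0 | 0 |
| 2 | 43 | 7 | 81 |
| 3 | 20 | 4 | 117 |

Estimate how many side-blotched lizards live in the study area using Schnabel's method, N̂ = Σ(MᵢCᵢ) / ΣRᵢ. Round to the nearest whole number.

Σ MᵢCᵢ = 0·81 + 81·43 + 117·20 = 0 + 3483 + 2340 = 5823
Σ Rᵢ = 0 + 7 + 4 = 11
N̂ = 5823 / 11 ≈ 529.4 → 529

N ≈ 529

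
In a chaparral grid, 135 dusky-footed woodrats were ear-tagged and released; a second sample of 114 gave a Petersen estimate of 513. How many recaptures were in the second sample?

From N = M·C/R: R = M·C / N = 135·114 / 513 = 15390 / 513 = 30.

R = 30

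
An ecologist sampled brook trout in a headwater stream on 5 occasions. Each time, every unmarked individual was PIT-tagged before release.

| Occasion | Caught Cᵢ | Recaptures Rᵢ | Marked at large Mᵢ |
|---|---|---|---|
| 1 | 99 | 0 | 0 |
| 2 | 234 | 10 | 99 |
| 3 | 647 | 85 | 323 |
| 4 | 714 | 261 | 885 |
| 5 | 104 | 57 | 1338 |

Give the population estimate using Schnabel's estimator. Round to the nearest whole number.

Σ MᵢCᵢ = 0·99 + 99·234 + 323·647 + 885·714 + 1338·104 = 0 + 23166 + 208981 + 631890 + 139152 = 1003189
Σ Rᵢ = 0 + 10 + 85 + 261 + 57 = 413
N̂ = 1003189 / 413 ≈ 2429.0 → 2429

N ≈ 2429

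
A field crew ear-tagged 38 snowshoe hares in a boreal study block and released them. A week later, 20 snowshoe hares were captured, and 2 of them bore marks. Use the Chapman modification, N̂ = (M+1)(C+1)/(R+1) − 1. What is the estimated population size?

N̂ = (38+1)(20+1)/(2+1) − 1 = 39·21/3 − 1
= 819/3 − 1 = 273 − 1 = 272

N = 272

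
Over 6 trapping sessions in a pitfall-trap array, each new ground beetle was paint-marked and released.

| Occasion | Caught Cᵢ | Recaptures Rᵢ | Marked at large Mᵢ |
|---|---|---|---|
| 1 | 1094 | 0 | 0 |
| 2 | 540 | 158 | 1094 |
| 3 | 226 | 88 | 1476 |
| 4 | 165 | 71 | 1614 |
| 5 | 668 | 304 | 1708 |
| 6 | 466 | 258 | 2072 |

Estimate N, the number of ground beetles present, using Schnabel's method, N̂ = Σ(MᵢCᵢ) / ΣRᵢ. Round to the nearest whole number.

Σ MᵢCᵢ = 0·1094 + 1094·540 + 1476·226 + 1614·165 + 1708·668 + 2072·466 = 0 + 590760 + 333576 + 266310 + 1140944 + 965552 = 3297142
Σ Rᵢ = 0 + 158 + 88 + 71 + 304 + 258 = 879
N̂ = 3297142 / 879 ≈ 3751.0 → 3751

N ≈ 3751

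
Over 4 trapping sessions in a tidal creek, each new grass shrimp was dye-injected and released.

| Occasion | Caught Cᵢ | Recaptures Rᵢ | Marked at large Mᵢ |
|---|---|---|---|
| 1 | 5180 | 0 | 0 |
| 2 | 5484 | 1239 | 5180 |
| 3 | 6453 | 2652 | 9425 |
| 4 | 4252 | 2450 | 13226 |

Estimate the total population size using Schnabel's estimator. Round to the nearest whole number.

Σ MᵢCᵢ = 0·5180 + 5180·5484 + 9425·6453 + 13226·4252 = 0 + 28407120 + 60819525 + 56236952 = 145463597
Σ Rᵢ = 0 + 1239 + 2652 + 2450 = 6341
N̂ = 145463597 / 6341 ≈ 22940.2 → 22940

N ≈ 22,940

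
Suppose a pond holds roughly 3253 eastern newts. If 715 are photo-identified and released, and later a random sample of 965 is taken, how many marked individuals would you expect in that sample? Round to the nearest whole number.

Expected recaptures E[R] = M·C / N.
E[R] = 715 × 965 / 3253 = 689975 / 3253 ≈ 212.1 → 212

expected recaptures ≈ 212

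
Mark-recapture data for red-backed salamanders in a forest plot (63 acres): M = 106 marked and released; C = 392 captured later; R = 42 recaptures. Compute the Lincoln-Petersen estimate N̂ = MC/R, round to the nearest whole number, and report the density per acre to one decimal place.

N̂ = 106·392/42 = 41552/42 ≈ 989.3 → 989
Density = N̂ / area = 989 / 63 ≈ 15.70 → 15.7 per acre

density ≈ 15.7 red-backed salamanders per acre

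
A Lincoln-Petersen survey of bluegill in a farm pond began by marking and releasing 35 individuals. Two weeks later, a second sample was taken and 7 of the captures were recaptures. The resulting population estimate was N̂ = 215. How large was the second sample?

C = 43

From N = M·C/R: C = N·R / M = 215·7 / 35 = 1505 / 35 = 43.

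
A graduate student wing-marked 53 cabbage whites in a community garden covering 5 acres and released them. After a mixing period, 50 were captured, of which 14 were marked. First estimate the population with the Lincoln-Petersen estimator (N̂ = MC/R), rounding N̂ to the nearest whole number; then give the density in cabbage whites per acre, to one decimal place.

N̂ = 53·50/14 = 2650/14 ≈ 189.3 → 189
Density = N̂ / area = 189 / 5 ≈ 37.80 → 37.8 per acre

density ≈ 37.8 cabbage whites per acre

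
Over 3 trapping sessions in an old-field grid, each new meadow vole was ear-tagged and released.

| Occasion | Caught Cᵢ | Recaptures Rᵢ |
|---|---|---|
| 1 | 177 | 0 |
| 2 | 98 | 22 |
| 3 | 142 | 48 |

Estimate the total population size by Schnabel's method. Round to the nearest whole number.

Marked at large before each occasion: Mᵢ = Σⱼ<ᵢ (Cⱼ − Rⱼ) → M1=0, M2=177, M3=253
Σ MᵢCᵢ = 0·177 + 177·98 + 253·142 = 0 + 17346 + 35926 = 53272
Σ Rᵢ = 0 + 22 + 48 = 70
N̂ = 53272 / 70 ≈ 761.0 → 761

N ≈ 761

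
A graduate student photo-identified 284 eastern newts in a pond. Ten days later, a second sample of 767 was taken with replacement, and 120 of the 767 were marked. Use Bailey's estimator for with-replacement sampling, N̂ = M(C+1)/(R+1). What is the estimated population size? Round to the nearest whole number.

N ≈ 1803

N̂ = 284·(767+1)/(120+1) = 284·768/121 = 218112/121 ≈ 1802.6 → 1803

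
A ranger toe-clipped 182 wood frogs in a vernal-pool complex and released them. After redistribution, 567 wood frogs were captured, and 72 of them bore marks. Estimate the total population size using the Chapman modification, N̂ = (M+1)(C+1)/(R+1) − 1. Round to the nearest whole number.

N̂ = (182+1)(567+1)/(72+1) − 1 = 183·568/73 − 1
= 103944/73 − 1 ≈ 1423.9 − 1 ≈ 1422.9 → 1423

N ≈ 1423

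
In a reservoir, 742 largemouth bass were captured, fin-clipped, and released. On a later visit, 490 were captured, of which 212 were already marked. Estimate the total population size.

N = 1715

The marked fraction in the recapture sample should equal the marked fraction in the population: 212/490 = 742/N.
N = (742 × 490) / 212 = 363580 / 212 = 1715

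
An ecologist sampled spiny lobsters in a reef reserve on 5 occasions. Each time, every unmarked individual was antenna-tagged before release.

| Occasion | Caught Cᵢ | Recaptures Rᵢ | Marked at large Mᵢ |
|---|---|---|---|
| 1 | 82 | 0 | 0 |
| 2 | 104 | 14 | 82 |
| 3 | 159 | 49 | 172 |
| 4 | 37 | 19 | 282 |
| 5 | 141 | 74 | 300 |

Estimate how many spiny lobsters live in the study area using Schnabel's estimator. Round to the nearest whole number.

Σ MᵢCᵢ = 0·82 + 82·104 + 172·159 + 282·37 + 300·141 = 0 + 8528 + 27348 + 10434 + 42300 = 88610
Σ Rᵢ = 0 + 14 + 49 + 19 + 74 = 156
N̂ = 88610 / 156 ≈ 568.0 → 568

N ≈ 568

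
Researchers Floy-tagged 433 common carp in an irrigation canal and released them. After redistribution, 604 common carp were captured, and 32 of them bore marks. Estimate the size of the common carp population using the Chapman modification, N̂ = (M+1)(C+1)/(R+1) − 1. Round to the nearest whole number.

N ≈ 7956

N̂ = (433+1)(604+1)/(32+1) − 1 = 434·605/33 − 1
= 262570/33 − 1 ≈ 7956.7 − 1 ≈ 7955.7 → 7956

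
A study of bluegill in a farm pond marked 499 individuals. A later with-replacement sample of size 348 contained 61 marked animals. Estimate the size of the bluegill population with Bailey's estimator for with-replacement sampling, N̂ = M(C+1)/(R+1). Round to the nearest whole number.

N ≈ 2809

N̂ = 499·(348+1)/(61+1) = 499·349/62 = 174151/62 ≈ 2808.9 → 2809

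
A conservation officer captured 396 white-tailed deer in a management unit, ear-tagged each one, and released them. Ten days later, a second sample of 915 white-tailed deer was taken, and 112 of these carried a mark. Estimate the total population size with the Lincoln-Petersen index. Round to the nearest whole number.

N = (396 × 915) / 112 = 362340 / 112 ≈ 3235.2 → 3235

N ≈ 3235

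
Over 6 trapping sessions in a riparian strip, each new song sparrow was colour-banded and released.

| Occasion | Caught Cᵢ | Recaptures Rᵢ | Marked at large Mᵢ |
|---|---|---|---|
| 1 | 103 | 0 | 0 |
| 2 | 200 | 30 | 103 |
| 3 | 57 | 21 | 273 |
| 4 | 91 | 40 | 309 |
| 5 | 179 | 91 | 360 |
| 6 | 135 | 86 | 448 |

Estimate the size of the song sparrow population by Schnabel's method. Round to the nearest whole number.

Σ MᵢCᵢ = 0·103 + 103·200 + 273·57 + 309·91 + 360·179 + 448·135 = 0 + 20600 + 15561 + 28119 + 64440 + 60480 = 189200
Σ Rᵢ = 0 + 30 + 21 + 40 + 91 + 86 = 268
N̂ = 189200 / 268 ≈ 706.0 → 706

N ≈ 706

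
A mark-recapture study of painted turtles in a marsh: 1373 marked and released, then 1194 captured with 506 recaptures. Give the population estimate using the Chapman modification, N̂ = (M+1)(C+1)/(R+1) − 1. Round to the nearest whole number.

N ≈ 3238

N̂ = (1373+1)(1194+1)/(506+1) − 1 = 1374·1195/507 − 1
= 1641930/507 − 1 ≈ 3238.5 − 1 ≈ 3237.5 → 3238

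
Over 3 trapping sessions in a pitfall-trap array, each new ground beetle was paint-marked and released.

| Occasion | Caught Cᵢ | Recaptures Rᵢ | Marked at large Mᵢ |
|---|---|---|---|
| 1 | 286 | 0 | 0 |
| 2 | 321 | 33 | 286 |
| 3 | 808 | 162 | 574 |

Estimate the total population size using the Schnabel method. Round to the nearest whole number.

Σ MᵢCᵢ = 0·286 + 286·321 + 574·808 = 0 + 91806 + 463792 = 555598
Σ Rᵢ = 0 + 33 + 162 = 195
N̂ = 555598 / 195 ≈ 2849.2 → 2849

N ≈ 2849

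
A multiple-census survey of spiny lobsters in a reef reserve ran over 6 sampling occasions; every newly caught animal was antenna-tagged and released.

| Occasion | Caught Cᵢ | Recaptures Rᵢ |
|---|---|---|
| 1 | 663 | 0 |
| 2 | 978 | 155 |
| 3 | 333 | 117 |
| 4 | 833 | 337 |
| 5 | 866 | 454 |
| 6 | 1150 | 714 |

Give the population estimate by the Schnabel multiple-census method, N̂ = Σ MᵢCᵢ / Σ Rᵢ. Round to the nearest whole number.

Marked at large before each occasion: Mᵢ = Σⱼ<ᵢ (Cⱼ − Rⱼ) → M1=0, M2=663, M3=1486, M4=1702, M5=2198, M6=2610
Σ MᵢCᵢ = 0·663 + 663·978 + 1486·333 + 1702·833 + 2198·866 + 2610·1150 = 0 + 648414 + 494838 + 1417766 + 1903468 + 3001500 = 7465986
Σ Rᵢ = 0 + 155 + 117 + 337 + 454 + 714 = 1777
N̂ = 7465986 / 1777 ≈ 4201.46 → 4201

N ≈ 4201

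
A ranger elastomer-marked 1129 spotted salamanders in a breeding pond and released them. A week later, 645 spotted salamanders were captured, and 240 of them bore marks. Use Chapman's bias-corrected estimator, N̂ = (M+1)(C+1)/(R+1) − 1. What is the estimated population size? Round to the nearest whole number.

N ≈ 3028

N̂ = (1129+1)(645+1)/(240+1) − 1 = 1130·646/241 − 1
= 729980/241 − 1 ≈ 3029.0 − 1 ≈ 3028.0 → 3028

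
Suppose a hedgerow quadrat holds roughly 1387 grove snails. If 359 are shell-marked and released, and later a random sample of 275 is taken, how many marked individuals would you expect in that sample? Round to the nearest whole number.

expected recaptures ≈ 71

Expected recaptures E[R] = M·C / N.
E[R] = 359 × 275 / 1387 = 98725 / 1387 ≈ 71.2 → 71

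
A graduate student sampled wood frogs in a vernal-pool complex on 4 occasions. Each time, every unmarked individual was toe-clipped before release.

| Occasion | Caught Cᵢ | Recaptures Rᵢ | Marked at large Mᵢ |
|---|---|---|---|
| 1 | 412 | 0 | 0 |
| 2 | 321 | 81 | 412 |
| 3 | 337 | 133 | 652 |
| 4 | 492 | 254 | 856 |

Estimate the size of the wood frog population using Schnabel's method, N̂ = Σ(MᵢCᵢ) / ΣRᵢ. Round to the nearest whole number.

N ≈ 1652

Σ MᵢCᵢ = 0·412 + 412·321 + 652·337 + 856·492 = 0 + 132252 + 219724 + 421152 = 773128
Σ Rᵢ = 0 + 81 + 133 + 254 = 468
N̂ = 773128 / 468 ≈ 1652.0 → 1652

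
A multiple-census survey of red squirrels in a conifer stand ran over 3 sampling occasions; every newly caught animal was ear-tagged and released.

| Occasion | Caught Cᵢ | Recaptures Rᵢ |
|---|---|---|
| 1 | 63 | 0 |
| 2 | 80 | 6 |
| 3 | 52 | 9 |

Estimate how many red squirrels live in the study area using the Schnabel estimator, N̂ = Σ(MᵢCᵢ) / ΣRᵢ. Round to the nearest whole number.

N ≈ 811

Marked at large before each occasion: Mᵢ = Σⱼ<ᵢ (Cⱼ − Rⱼ) → M1=0, M2=63, M3=137
Σ MᵢCᵢ = 0·63 + 63·80 + 137·52 = 0 + 5040 + 7124 = 12164
Σ Rᵢ = 0 + 6 + 9 = 15
N̂ = 12164 / 15 ≈ 810.9 → 811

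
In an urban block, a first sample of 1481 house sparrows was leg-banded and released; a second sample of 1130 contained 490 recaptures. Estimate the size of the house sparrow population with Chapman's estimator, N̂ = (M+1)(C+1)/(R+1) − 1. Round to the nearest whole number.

N ≈ 3413

N̂ = (1481+1)(1130+1)/(490+1) − 1 = 1482·1131/491 − 1
= 1676142/491 − 1 ≈ 3413.7 − 1 ≈ 3412.7 → 3413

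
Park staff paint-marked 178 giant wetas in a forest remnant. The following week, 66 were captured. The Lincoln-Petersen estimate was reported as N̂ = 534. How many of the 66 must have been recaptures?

From N = M·C/R: R = M·C / N = 178·66 / 534 = 11748 / 534 = 22.

R = 22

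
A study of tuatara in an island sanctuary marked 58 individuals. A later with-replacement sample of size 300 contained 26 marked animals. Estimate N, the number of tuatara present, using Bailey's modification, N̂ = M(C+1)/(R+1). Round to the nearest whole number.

N̂ = 58·(300+1)/(26+1) = 58·301/27 = 17458/27 ≈ 646.6 → 647

N ≈ 647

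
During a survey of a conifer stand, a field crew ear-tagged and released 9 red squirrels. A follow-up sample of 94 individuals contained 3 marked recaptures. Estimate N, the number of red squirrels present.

N = 282

Lincoln-Petersen assumes M/N = R/C, so N = M·C / R.
N = (9 × 94) / 3 = 846 / 3 = 282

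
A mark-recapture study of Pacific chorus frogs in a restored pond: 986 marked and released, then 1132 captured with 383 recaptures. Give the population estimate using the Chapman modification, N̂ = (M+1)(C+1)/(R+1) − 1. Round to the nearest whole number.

N̂ = (986+1)(1132+1)/(383+1) − 1 = 987·1133/384 − 1
= 1118271/384 − 1 ≈ 2912.2 − 1 ≈ 2911.2 → 2911

N ≈ 2911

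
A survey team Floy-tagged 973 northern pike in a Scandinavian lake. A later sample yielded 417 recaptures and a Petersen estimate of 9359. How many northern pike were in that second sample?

From N = M·C/R: C = N·R / M = 9359·417 / 973 = 3902703 / 973 = 4011.

C = 4011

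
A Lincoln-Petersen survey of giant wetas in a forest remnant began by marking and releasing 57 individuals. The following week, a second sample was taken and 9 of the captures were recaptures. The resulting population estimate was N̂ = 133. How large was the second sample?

From N = M·C/R: C = N·R / M = 133·9 / 57 = 1197 / 57 = 21.

C = 21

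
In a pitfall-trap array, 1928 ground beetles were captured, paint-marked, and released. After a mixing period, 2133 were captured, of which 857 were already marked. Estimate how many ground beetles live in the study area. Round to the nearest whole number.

The marked fraction in the recapture sample should equal the marked fraction in the population: 857/2133 = 1928/N.
N = (1928 × 2133) / 857 = 4112424 / 857 ≈ 4798.6 → 4799

N ≈ 4799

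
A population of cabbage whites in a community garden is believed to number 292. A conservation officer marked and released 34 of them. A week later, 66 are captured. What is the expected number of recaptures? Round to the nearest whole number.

Expected recaptures E[R] = M·C / N.
E[R] = 34 × 66 / 292 = 2244 / 292 ≈ 7.7 → 8

expected recaptures ≈ 8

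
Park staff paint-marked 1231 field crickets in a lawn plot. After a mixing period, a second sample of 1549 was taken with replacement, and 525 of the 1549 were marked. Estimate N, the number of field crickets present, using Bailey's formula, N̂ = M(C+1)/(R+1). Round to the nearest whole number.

N̂ = 1231·(1549+1)/(525+1) = 1231·1550/526 = 1908050/526 ≈ 3627.47 → 3627

N ≈ 3627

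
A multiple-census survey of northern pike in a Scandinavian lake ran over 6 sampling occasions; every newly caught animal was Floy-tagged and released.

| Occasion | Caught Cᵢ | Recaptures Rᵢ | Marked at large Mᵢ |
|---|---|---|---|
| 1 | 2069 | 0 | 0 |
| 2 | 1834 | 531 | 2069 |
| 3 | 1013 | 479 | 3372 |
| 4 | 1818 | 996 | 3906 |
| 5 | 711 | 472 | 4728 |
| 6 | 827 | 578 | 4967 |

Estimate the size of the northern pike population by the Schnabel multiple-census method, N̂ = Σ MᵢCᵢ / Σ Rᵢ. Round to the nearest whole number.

N ≈ 7127

Σ MᵢCᵢ = 0·2069 + 2069·1834 + 3372·1013 + 3906·1818 + 4728·711 + 4967·827 = 0 + 3794546 + 3415836 + 7101108 + 3361608 + 4107709 = 21780807
Σ Rᵢ = 0 + 531 + 479 + 996 + 472 + 578 = 3056
N̂ = 21780807 / 3056 ≈ 7127.2 → 7127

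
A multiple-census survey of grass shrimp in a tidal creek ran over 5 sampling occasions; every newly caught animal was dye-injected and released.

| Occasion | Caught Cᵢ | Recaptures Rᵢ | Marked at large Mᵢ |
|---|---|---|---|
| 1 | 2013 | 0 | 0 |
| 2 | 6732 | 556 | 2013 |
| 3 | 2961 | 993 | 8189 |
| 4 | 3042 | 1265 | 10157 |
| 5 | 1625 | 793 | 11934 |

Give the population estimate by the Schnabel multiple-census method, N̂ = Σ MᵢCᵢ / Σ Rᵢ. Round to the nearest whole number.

Σ MᵢCᵢ = 0·2013 + 2013·6732 + 8189·2961 + 10157·3042 + 11934·1625 = 0 + 13551516 + 24247629 + 30897594 + 19392750 = 88089489
Σ Rᵢ = 0 + 556 + 993 + 1265 + 793 = 3607
N̂ = 88089489 / 3607 ≈ 24421.8 → 24422

N ≈ 24,422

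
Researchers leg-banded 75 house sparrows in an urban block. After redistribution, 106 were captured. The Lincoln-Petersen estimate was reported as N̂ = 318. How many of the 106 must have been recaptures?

From N = M·C/R: R = M·C / N = 75·106 / 318 = 7950 / 318 = 25.

R = 25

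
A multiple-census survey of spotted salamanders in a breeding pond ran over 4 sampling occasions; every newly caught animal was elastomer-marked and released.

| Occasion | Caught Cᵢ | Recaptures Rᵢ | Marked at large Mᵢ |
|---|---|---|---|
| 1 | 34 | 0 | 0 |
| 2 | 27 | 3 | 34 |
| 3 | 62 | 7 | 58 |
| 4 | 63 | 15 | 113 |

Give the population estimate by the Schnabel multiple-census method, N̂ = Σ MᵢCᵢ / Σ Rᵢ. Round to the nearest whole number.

Σ MᵢCᵢ = 0·34 + 34·27 + 58·62 + 113·63 = 0 + 918 + 3596 + 7119 = 11633
Σ Rᵢ = 0 + 3 + 7 + 15 = 25
N̂ = 11633 / 25 ≈ 465.3 → 465

N ≈ 465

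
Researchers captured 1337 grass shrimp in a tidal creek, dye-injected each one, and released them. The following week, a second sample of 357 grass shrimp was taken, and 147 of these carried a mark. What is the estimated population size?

N = 3247

N = (1337 × 357) / 147 = 477309 / 147 = 3247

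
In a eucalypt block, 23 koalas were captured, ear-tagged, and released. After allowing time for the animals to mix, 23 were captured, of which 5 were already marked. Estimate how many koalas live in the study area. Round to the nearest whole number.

N ≈ 106

N = (23 × 23) / 5 = 529 / 5 ≈ 105.8 → 106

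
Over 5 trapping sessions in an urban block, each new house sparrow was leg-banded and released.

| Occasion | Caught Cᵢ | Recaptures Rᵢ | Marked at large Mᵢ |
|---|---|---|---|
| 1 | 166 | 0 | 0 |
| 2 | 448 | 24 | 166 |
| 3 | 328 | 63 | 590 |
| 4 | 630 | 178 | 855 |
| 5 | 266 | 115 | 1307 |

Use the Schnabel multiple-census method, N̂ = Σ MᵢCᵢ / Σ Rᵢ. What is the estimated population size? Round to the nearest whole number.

N ≈ 3037

Σ MᵢCᵢ = 0·166 + 166·448 + 590·328 + 855·630 + 1307·266 = 0 + 74368 + 193520 + 538650 + 347662 = 1154200
Σ Rᵢ = 0 + 24 + 63 + 178 + 115 = 380
N̂ = 1154200 / 380 ≈ 3037.4 → 3037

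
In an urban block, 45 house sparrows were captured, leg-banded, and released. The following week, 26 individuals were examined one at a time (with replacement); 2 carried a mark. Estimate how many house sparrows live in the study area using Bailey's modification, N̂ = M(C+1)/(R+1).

N̂ = 45·(26+1)/(2+1) = 45·27/3 = 1215/3 = 405

N = 405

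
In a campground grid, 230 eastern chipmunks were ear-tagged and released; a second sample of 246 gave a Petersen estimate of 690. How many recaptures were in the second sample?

From N = M·C/R: R = M·C / N = 230·246 / 690 = 56580 / 690 = 82.

R = 82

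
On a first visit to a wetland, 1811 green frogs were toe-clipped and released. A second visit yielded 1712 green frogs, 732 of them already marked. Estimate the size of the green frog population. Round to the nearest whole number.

The marked fraction in the recapture sample should equal the marked fraction in the population: 732/1712 = 1811/N.
N = (1811 × 1712) / 732 = 3100432 / 732 ≈ 4235.6 → 4236

N ≈ 4236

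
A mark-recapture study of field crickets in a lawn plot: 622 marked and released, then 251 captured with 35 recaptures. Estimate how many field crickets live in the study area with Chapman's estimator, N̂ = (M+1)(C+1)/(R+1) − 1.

N = 4360

N̂ = (622+1)(251+1)/(35+1) − 1 = 623·252/36 − 1
= 156996/36 − 1 = 4361 − 1 = 4360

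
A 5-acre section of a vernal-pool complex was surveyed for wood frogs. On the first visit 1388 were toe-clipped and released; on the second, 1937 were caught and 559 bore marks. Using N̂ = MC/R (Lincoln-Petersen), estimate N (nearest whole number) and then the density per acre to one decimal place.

N̂ = 1388·1937/559 = 2688556/559 ≈ 4809.6 → 4810
Density = N̂ / area = 4810 / 5 = 962.0 per acre

density ≈ 962.0 wood frogs per acre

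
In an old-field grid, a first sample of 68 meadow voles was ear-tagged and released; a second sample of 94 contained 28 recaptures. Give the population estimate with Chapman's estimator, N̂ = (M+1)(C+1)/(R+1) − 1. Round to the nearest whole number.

N̂ = (68+1)(94+1)/(28+1) − 1 = 69·95/29 − 1
= 6555/29 − 1 ≈ 226.0 − 1 ≈ 225.0 → 225

N ≈ 225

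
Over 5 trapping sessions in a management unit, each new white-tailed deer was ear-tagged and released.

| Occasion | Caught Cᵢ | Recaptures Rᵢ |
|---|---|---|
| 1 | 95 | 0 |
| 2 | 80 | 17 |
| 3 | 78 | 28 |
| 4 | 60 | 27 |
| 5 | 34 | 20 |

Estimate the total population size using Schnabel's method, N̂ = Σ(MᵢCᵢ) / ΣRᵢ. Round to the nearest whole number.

N ≈ 441

Marked at large before each occasion: Mᵢ = Σⱼ<ᵢ (Cⱼ − Rⱼ) → M1=0, M2=95, M3=158, M4=208, M5=241
Σ MᵢCᵢ = 0·95 + 95·80 + 158·78 + 208·60 + 241·34 = 0 + 7600 + 12324 + 12480 + 8194 = 40598
Σ Rᵢ = 0 + 17 + 28 + 27 + 20 = 92
N̂ = 40598 / 92 ≈ 441.3 → 441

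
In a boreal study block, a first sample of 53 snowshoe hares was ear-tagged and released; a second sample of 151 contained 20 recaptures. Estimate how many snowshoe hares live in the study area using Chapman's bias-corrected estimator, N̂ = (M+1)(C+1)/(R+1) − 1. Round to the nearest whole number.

N ≈ 390

N̂ = (53+1)(151+1)/(20+1) − 1 = 54·152/21 − 1
= 8208/21 − 1 ≈ 390.9 − 1 ≈ 389.9 → 390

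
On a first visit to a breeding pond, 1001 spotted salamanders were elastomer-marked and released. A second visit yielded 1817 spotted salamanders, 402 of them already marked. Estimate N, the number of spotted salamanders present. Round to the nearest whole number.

The marked fraction in the recapture sample should equal the marked fraction in the population: 402/1817 = 1001/N.
N = (1001 × 1817) / 402 = 1818817 / 402 ≈ 4524.4 → 4524

N ≈ 4524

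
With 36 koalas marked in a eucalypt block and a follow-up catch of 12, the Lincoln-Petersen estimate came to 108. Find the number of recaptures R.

From N = M·C/R: R = M·C / N = 36·12 / 108 = 432 / 108 = 4.

R = 4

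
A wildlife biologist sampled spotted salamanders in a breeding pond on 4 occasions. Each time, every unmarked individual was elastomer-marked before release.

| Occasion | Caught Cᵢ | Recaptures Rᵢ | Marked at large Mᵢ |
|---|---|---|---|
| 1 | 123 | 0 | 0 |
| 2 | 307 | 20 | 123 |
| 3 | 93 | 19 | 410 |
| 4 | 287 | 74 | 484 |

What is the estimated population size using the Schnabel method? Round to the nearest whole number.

N ≈ 1901

Σ MᵢCᵢ = 0·123 + 123·307 + 410·93 + 484·287 = 0 + 37761 + 38130 + 138908 = 214799
Σ Rᵢ = 0 + 20 + 19 + 74 = 113
N̂ = 214799 / 113 ≈ 1900.9 → 1901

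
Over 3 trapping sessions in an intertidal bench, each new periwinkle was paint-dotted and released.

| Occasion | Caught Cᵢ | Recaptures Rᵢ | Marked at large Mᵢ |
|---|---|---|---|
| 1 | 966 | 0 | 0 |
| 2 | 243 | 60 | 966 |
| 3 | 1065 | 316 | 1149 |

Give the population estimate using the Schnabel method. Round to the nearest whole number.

Σ MᵢCᵢ = 0·966 + 966·243 + 1149·1065 = 0 + 234738 + 1223685 = 1458423
Σ Rᵢ = 0 + 60 + 316 = 376
N̂ = 1458423 / 376 ≈ 3878.8 → 3879

N ≈ 3879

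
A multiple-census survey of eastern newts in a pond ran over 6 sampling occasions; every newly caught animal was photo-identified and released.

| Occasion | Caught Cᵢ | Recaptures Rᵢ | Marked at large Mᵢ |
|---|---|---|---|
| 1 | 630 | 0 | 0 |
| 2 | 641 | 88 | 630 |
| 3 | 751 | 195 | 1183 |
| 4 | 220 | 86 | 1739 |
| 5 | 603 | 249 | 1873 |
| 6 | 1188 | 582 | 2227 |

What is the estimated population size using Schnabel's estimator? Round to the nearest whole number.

N ≈ 4542

Σ MᵢCᵢ = 0·630 + 630·641 + 1183·751 + 1739·220 + 1873·603 + 2227·1188 = 0 + 403830 + 888433 + 382580 + 1129419 + 2645676 = 5449938
Σ Rᵢ = 0 + 88 + 195 + 86 + 249 + 582 = 1200
N̂ = 5449938 / 1200 ≈ 4541.6 → 4542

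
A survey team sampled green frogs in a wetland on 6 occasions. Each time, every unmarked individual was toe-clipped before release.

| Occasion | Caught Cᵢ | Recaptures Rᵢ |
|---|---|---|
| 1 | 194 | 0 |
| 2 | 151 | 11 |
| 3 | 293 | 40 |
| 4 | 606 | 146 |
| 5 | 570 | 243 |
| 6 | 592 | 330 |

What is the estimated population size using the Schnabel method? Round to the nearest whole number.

Marked at large before each occasion: Mᵢ = Σⱼ<ᵢ (Cⱼ − Rⱼ) → M1=0, M2=194, M3=334, M4=587, M5=1047, M6=1374
Σ MᵢCᵢ = 0·194 + 194·151 + 334·293 + 587·606 + 1047·570 + 1374·592 = 0 + 29294 + 97862 + 355722 + 596790 + 813408 = 1893076
Σ Rᵢ = 0 + 11 + 40 + 146 + 243 + 330 = 770
N̂ = 1893076 / 770 ≈ 2458.5 → 2459

N ≈ 2459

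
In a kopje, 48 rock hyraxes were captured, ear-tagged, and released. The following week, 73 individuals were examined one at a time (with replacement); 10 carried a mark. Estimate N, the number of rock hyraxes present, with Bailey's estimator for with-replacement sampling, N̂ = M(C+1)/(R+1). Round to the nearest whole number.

N ≈ 323

N̂ = 48·(73+1)/(10+1) = 48·74/11 = 3552/11 ≈ 322.9 → 323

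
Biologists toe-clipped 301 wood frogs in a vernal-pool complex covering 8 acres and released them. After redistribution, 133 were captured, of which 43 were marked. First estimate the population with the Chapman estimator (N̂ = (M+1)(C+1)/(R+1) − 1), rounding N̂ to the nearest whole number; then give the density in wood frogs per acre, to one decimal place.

N̂ = 302·134/44 − 1 = 40468/44 − 1 ≈ 918.7 → 919
Density = N̂ / area = 919 / 8 ≈ 114.88 → 114.9 per acre

density ≈ 114.9 wood frogs per acre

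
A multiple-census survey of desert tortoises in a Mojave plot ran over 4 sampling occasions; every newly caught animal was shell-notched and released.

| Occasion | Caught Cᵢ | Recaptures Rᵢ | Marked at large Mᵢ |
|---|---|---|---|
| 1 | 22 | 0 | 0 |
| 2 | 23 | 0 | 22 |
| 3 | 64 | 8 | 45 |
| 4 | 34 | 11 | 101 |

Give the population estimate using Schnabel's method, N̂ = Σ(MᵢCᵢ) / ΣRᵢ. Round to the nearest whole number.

Σ MᵢCᵢ = 0·22 + 22·23 + 45·64 + 101·34 = 0 + 506 + 2880 + 3434 = 6820
Σ Rᵢ = 0 + 0 + 8 + 11 = 19
N̂ = 6820 / 19 ≈ 358.9 → 359

N ≈ 359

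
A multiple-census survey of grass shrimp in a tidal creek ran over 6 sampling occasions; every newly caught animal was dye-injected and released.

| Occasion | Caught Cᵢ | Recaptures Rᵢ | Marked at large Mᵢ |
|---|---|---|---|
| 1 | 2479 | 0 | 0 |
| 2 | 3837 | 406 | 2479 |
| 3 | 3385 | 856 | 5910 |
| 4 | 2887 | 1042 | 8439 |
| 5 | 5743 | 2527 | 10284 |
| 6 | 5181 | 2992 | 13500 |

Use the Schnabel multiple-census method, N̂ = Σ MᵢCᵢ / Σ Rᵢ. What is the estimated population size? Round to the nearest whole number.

Σ MᵢCᵢ = 0·2479 + 2479·3837 + 5910·3385 + 8439·2887 + 10284·5743 + 13500·5181 = 0 + 9511923 + 20005350 + 24363393 + 59061012 + 69943500 = 182885178
Σ Rᵢ = 0 + 406 + 856 + 1042 + 2527 + 2992 = 7823
N̂ = 182885178 / 7823 ≈ 23377.9 → 23378

N ≈ 23,378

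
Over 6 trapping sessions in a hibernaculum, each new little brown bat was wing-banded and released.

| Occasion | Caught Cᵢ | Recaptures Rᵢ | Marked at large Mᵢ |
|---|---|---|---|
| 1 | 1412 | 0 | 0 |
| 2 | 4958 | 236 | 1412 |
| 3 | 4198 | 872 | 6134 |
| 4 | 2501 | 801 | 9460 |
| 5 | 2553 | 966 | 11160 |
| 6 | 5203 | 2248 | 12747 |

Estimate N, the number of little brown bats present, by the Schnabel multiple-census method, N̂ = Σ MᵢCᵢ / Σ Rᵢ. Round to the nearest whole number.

Σ MᵢCᵢ = 0·1412 + 1412·4958 + 6134·4198 + 9460·2501 + 11160·2553 + 12747·5203 = 0 + 7000696 + 25750532 + 23659460 + 28491480 + 66322641 = 151224809
Σ Rᵢ = 0 + 236 + 872 + 801 + 966 + 2248 = 5123
N̂ = 151224809 / 5123 ≈ 29518.8 → 29519

N ≈ 29,519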